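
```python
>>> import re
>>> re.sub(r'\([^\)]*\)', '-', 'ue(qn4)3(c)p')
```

'ue-3-p'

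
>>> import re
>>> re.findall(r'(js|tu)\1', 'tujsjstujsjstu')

['js', 'js']

`\1` is not a pattern — it's the concrete string captured by group 1, re-applied verbatim.
Walking the string: at [2:6] match 'jsjs', group 1 = 'js'; at [8:12] match 'jsjs', group 1 = 'js'.
`findall` collects group 1 from each match (2 total).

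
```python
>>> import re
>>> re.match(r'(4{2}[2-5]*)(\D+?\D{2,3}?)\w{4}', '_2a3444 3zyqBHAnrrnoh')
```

This matches exactly 2 of a literal '4', then zero or more of a character in [2-5] (captured); then one or more of a non-digit (lazy), then 2 to 3 of a non-digit (lazy) (captured); then exactly 4 of a word character.
`re.match` won't scan ahead — the pattern has to work from the very first character.
Here position 0 doesn't satisfy it, so the call returns None.

None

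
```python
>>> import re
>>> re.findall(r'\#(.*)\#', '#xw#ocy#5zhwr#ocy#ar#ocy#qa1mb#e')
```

Scanning left to right: at [0:31] match '#xw#ocy#5zhwr#ocy#ar#ocy#qa1mb#', group 1 = 'xw#ocy#5zhwr#ocy#ar#ocy#qa1mb'.
Because there's exactly one group, `findall` drops the full match and keeps group 1 from the one hit.

['xw#ocy#5zhwr#ocy#ar#ocy#qa1mb']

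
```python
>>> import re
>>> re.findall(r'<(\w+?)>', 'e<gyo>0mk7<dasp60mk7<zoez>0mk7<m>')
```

['gyo', 'zoez', 'm']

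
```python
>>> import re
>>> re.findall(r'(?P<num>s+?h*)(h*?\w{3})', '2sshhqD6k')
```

[('s', 'shh')]

The pattern matches one or more of a literal 's' (lazy), then zero or more of a literal 'h' (captured as 'num'); then zero or more of the literal 'h' (lazy), then exactly 3 of a word character (captured).
A non-greedy quantifier consumes as few characters as it can — just enough that the remainder of the pattern still matches from where it stops; whatever follows it matches normally.
Walking the string: at [1:5] match 'sshh', groups = ('s', 'shh').
2 groups means the one result is a tuple of 2 captured strings — 1 here.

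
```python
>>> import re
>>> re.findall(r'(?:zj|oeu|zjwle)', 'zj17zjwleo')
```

['zj', 'zj']

Branches in `(...|...)` are attempted left-to-right; the first branch that allows the whole pattern to succeed is taken.
Scanning left to right: at [0:2] → 'zj'; at [4:6] → 'zj'.
`findall` yields the raw match text (2 of them) because the pattern has no groups.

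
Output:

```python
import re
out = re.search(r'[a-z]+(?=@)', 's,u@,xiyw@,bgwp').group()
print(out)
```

u

The `(?=…)`/`(?<=…)` assertion just peeks at neighbouring text; it doesn't advance the match position.
The match spans [2:3] → 'u'.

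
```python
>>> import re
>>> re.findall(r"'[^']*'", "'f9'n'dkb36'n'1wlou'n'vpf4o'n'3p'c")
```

Matches: at [0:4] → "'f9'"; at [5:12] → "'dkb36'"; at [13:20] → "'1wlou'"; at [21:28] → "'vpf4o'"; at [29:33] → "'3p'".
With no groups in the pattern, `findall` gives back each whole match — 5 here.

["'f9'", "'dkb36'", "'1wlou'", "'vpf4o'", "'3p'"]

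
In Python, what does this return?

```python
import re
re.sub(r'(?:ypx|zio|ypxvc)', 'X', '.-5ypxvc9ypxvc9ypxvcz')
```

The regex engine tests alternatives in the order written; an earlier branch that matches wins even if a later one would match more.
Matches: at [3:6] → 'ypx'; at [9:12] → 'ypx'; at [15:18] → 'ypx'.
Each match is replaced by 'X'.

'.-5Xvc9Xvc9Xvcz'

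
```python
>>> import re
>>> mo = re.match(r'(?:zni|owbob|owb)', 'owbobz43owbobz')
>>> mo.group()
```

The regex engine tests alternatives in the order written; an earlier branch that matches wins even if a later one would match more.
`re.match` won't scan ahead — the pattern has to work from the very first character.
The match spans [0:5] → 'owbob'.

'owbob'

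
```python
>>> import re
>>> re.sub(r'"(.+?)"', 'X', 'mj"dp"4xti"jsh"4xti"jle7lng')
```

'mjX4xtiX4xti"jle7lng'

The `?` after the quantifier makes it lazy — it takes as little as possible before letting the rest of the pattern try.
`sub` substitutes 'X' at each match site.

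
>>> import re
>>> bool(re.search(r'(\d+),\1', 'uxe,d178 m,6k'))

False

The backreference `\1` re-matches whatever the first group consumed, character for character.
Here nothing in the string fits, so the call returns None, and `bool(None)` is False.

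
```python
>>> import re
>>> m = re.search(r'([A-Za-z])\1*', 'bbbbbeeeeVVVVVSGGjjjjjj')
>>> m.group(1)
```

The match spans [0:5] → 'bbbbb'.
Captured: group 1 = 'b'.

'b'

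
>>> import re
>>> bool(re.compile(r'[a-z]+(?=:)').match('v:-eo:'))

True

The positive lookaround only admits positions where the adjacent text matches; those characters stay outside the span.
`re.match` won't scan ahead — the pattern has to work from the very first character.
The match spans [0:1] → 'v'.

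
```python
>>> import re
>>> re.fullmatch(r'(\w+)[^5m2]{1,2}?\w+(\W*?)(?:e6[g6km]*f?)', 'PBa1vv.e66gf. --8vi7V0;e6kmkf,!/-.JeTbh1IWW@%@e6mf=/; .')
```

This matches one or more of a word character (captured); then 1 to 2 of any character except [5m2] (lazy), then one or more of a word character; then zero or more of a non-word character (lazy) (captured); then the literal 'e6', then zero or more of one of [g6km], then optionally a literal 'f' (non-capturing group).
For `fullmatch`, every character of the input must be accounted for by the pattern.
Here the pattern can't cover the whole string, so the call returns None.

None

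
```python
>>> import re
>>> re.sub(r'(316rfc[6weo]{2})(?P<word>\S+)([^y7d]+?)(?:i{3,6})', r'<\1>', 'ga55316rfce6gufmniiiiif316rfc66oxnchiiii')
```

'ga55<316rfce6>'

The replacement refers to a captured group, so each match is rewritten using its own captured text.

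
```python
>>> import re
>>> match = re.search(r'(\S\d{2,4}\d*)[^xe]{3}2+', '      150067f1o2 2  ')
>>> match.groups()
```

The match spans [6:16] → '150067f1o2'.
Captured: group 1 = '150067'.

('150067',)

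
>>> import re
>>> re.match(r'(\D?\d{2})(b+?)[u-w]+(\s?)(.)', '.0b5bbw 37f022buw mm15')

None

`match` is anchored at position 0; if the pattern doesn't fit there, it returns None.
Here the string doesn't start with a match, so the call returns None.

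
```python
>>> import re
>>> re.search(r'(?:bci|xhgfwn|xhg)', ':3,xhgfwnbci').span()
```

Branches in `(...|...)` are attempted left-to-right; the first branch that allows the whole pattern to succeed is taken.
Unlike `match`, `search` isn't anchored — it looks for the pattern anywhere in the string.
The match spans [3:9] → 'xhgfwn'.

(3, 9)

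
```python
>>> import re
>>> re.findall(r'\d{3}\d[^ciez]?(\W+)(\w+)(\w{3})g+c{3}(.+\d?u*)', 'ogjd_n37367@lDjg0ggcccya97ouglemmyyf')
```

This matches exactly 3 of a digit, then a digit, then optionally any character except [ciez]; then one or more of a non-word character (captured); then one or more of a word character (captured); then exactly 3 of a word character (captured); then one or more of a literal 'g', then exactly 3 of a literal 'c'; then one or more of any character, then optionally a digit, then zero or more of the literal 'u' (captured).
`findall` packs the 4 group values into a tuple for every match.

[('@', 'lDj', 'g0g', 'ya97ouglemmyyf')]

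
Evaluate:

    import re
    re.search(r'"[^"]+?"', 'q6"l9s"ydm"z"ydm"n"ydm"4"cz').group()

The match spans [2:7] → '"l9s"'.

'"l9s"'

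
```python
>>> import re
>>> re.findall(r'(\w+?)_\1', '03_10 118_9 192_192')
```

['192']

The backreference `\1` re-matches whatever the first group consumed, character for character.
Matches: at [12:19] match '192_192', group 1 = '192'.
`findall` collects group 1 from the one match (1 total).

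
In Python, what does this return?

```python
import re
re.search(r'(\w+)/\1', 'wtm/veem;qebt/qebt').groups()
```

('qebt',)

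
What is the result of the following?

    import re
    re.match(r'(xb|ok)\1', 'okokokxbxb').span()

(0, 4)

`match` is anchored at position 0; if the pattern doesn't fit there, it returns None.
The match spans [0:4] → 'okok'.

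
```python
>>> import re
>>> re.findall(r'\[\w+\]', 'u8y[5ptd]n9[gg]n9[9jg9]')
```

['[5ptd]', '[gg]', '[9jg9]']

Walking the string: at [3:9] → '[5ptd]'; at [11:15] → '[gg]'; at [17:23] → '[9jg9]'.
Since nothing is captured, `findall` lists the 3 matched substrings directly.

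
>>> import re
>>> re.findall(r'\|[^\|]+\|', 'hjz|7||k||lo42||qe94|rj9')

['|7|', '|k|', '|lo42|', '|qe94|']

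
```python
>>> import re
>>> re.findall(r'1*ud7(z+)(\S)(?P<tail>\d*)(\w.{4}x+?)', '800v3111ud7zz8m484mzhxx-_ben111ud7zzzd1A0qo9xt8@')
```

[('zzz', 'd', '1', 'A0qo9x')]

Pattern: zero or more of a literal '1', then the literal 'ud7'; then one or more of a literal 'z' (captured); then a non-whitespace character (captured); then zero or more of a digit (captured as 'tail'); then a word character, then exactly 4 of any character, then one or more of a literal 'x' (lazy) (captured).
Matches: at [28:45] match '111ud7zzzd1A0qo9x', groups = ('zzz', 'd', '1', 'A0qo9x').
`findall` packs the 4 group values into a tuple for every match.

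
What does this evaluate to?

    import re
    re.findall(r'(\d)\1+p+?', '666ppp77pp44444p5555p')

['6', '7', '4', '5']

`\1` has to match the exact text group 1 already captured.
With a single group, `findall` returns only what that group captured — 4 items.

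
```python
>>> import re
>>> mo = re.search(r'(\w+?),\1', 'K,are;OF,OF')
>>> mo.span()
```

`\1` is not a pattern — it's the concrete string captured by group 1, re-applied verbatim.
The match spans [6:11] → 'OF,OF'.

(6, 11)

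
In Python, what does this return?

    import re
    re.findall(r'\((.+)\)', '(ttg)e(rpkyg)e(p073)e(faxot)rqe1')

['ttg)e(rpkyg)e(p073)e(faxot']

Because there's exactly one group, `findall` drops the full match and keeps group 1 from the one hit.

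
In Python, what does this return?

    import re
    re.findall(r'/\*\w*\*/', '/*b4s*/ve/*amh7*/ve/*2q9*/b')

['/*b4s*/', '/*amh7*/', '/*2q9*/']

Scanning left to right: at [0:7] → '/*b4s*/'; at [9:17] → '/*amh7*/'; at [19:26] → '/*2q9*/'.
With no groups in the pattern, `findall` gives back each whole match — 3 here.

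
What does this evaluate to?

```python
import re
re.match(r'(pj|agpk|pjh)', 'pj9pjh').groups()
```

('pj',)

The match spans [0:2] → 'pj'.
Captured: group 1 = 'pj'.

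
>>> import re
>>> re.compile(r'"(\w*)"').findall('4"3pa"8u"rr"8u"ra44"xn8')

['3pa', 'rr', 'ra44']

Walking the string: at [1:6] match '"3pa"', group 1 = '3pa'; at [8:12] match '"rr"', group 1 = 'rr'; at [14:20] match '"ra44"', group 1 = 'ra44'.
One capturing group, so `findall` returns just the captured substring from each match — 3 in all.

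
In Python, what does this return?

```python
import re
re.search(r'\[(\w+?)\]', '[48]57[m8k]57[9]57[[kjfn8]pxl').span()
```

Unlike `match`, `search` isn't anchored — it looks for the pattern anywhere in the string.
The match spans [0:4] → '[48]'.
Captured: group 1 = '48'.

(0, 4)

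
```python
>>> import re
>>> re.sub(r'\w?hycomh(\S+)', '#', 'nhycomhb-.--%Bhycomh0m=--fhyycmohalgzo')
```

'#'

Every occurrence is swapped for '#'.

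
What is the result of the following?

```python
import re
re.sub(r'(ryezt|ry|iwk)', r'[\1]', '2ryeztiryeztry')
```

Alternation tries branches left to right and keeps the first one that lets the overall match succeed at that position.
Each match is replaced using the text its own group 1 captured.

'2[ryezt]i[ryezt][ry]'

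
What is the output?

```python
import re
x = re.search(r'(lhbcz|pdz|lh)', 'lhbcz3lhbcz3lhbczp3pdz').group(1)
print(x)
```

lhbcz

`|` is ordered: at each position the engine commits to the first alternative that works.
`search` walks the string left to right and returns the first match it finds.
The match spans [0:5] → 'lhbcz'.
Captured: group 1 = 'lhbcz'.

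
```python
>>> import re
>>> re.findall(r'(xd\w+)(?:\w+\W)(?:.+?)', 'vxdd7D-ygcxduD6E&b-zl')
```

This matches the literal 'xd', then one or more of a word character (captured); then one or more of a word character, then a non-word character (non-capturing group); then one or more of any character (lazy) (non-capturing group).
Because there's exactly one group, `findall` drops the full match and keeps group 1 from each hit.

['xdd7', 'xduD6']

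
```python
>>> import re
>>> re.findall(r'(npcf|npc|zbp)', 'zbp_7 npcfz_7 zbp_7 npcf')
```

['zbp', 'npcf', 'zbp', 'npcf']

Branches in `(...|...)` are attempted left-to-right; the first branch that allows the whole pattern to succeed is taken.
With a single group, `findall` returns only what that group captured — 4 items.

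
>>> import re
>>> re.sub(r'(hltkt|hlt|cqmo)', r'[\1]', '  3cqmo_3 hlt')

Matches: at [3:7] → 'cqmo'; at [10:13] → 'hlt'.
The replacement refers to a captured group, so each match is rewritten using its own captured text.

'  3[cqmo]_3 [hlt]'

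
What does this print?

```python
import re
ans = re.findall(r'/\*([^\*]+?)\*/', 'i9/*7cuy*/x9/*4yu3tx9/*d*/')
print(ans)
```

`findall` collects group 1 from each match (2 total).

['7cuy', 'd']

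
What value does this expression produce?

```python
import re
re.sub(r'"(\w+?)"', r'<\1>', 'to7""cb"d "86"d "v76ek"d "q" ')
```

'to7"<cb>d <86>d <v76ek>d <q> '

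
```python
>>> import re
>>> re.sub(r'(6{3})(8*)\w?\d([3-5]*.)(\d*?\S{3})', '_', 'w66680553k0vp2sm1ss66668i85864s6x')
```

'w_2sm1ss_64s6x'

The pattern matches exactly 3 of a literal '6' (captured); then zero or more of a literal '8' (captured); then optionally a word character, then a digit; then zero or more of a character in [3-5], then any character (captured); then zero or more of a digit (lazy), then exactly 3 of a non-whitespace character (captured).
Matches: at [1:13] → '66680553k0vp'; at [19:28] → '66668i858'.
Every occurrence is swapped for '_'.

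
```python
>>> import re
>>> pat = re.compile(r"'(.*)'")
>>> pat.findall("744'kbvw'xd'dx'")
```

Scanning left to right: at [3:15] match "'kbvw'xd'dx'", group 1 = "kbvw'xd'dx".
Because there's exactly one group, `findall` drops the full match and keeps group 1 from the one hit.

["kbvw'xd'dx"]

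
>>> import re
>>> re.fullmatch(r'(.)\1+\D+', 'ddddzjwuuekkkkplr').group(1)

'd'

The match spans [0:17] → 'ddddzjwuuekkkkplr'.
Captured: group 1 = 'd'.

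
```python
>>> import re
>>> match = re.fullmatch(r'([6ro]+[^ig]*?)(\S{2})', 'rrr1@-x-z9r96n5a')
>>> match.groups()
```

This matches one or more of one of [6ro], then zero or more of any character except [ig] (lazy) (captured); then exactly 2 of a non-whitespace character (captured).
`fullmatch` succeeds only if the pattern covers the string from start to end.
The match spans [0:16] → 'rrr1@-x-z9r96n5a'.
Captured: group 1 = 'rrr1@-x-z9r96n', group 2 = '5a'.

('rrr1@-x-z9r96n', '5a')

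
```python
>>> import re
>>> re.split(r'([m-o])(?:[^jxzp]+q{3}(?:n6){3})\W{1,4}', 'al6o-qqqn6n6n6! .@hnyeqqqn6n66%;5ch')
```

['al6', 'o', 'hnyeqqqn6n66%;5ch']

This matches a character in [m-o] (captured); then one or more of any character except [jxzp], then exactly 3 of the literal 'q', then the literal 'n6' repeated 3 times (non-capturing group); then 1 to 4 of a non-word character.
Matches to split on: at [3:18] → 'o-qqqn6n6n6! .@'.
Because the pattern has a capturing group, `split` also inserts each captured text between the pieces.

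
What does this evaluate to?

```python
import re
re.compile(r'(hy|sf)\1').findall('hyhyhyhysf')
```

`\1` has to match the exact text group 1 already captured.
Walking the string: at [0:4] match 'hyhy', group 1 = 'hy'; at [4:8] match 'hyhy', group 1 = 'hy'.
One capturing group, so `findall` returns just the captured substring from each match — 2 in all.

['hy', 'hy']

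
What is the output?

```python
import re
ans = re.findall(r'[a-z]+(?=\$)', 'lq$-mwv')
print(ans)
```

['lq']

The positive lookaround only admits positions where the adjacent text matches; those characters stay outside the span.
Since nothing is captured, `findall` lists the 1 matched substring directly.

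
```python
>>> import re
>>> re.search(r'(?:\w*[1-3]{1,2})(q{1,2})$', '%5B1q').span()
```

(1, 5)

The pattern matches zero or more of a word character, then 1 to 2 of a character in [1-3] (non-capturing group); then 1 to 2 of a literal 'q' (captured); then anchored at the end.
The match spans [1:5] → '5B1q'.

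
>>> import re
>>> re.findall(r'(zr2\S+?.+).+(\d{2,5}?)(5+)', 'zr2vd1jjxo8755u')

[('zr2vd1jjxo', '75', '5')]

This matches the literal 'zr2', then one or more of a non-whitespace character (lazy), then one or more of any character (captured); then one or more of any character; then 2 to 5 of a digit (lazy) (captured); then one or more of a literal '5' (captured).
Walking the string: at [0:14] match 'zr2vd1jjxo8755', groups = ('zr2vd1jjxo', '75', '5').
`findall` packs the 3 group values into a tuple for every match.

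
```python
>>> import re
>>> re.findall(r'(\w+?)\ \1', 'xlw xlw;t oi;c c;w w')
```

`\1` has to match the exact text group 1 already captured.
Walking the string: at [0:7] match 'xlw xlw', group 1 = 'xlw'; at [13:16] match 'c c', group 1 = 'c'; at [17:20] match 'w w', group 1 = 'w'.
`findall` collects group 1 from each match (3 total).

['xlw', 'c', 'w']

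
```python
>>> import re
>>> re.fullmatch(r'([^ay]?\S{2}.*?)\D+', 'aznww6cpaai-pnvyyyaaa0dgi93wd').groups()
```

Pattern: optionally any character except [ay], then exactly 2 of a non-whitespace character, then zero or more of any character (lazy) (captured); then one or more of a non-digit.
`re.fullmatch` is like wrapping the pattern in `^…$` (in single-line mode).
The match spans [0:29] → 'aznww6cpaai-pnvyyyaaa0dgi93wd'.
Captured: group 1 = 'aznww6cpaai-pnvyyyaaa0dgi93'.

('aznww6cpaai-pnvyyyaaa0dgi93',)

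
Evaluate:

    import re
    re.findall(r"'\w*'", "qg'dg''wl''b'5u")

No capturing groups, so `findall` returns the 3 full match strings.

["'dg'", "'wl'", "'b'"]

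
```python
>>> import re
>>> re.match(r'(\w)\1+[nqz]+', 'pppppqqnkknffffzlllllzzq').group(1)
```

'p'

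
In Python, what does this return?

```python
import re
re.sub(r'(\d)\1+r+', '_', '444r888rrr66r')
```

'___'

A backreference is literal: `\1` must see the identical characters the first group matched.
Matches: at [0:4] → '444r'; at [4:10] → '888rrr'; at [10:13] → '66r'.
Each match is replaced by '_'.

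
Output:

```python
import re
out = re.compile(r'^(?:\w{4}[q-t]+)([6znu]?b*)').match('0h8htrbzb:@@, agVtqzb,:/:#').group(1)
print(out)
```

The pattern matches anchored at the start of the string; then exactly 4 of a word character, then one or more of a character in [q-t] (non-capturing group); then optionally one of [6znu], then zero or more of a literal 'b' (captured).
`match` is anchored at position 0; if the pattern doesn't fit there, it returns None.
The match spans [0:7] → '0h8htrb'.
Captured: group 1 = 'b'.

b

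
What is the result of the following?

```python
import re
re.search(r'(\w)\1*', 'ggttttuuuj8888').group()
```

`\1` is not a pattern — it's the concrete string captured by group 1, re-applied verbatim.
The match spans [0:2] → 'gg'.

'gg'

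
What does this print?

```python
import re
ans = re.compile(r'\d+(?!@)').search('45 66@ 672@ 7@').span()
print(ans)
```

(0, 2)

The negative lookahead/lookbehind blocks any match where the forbidden context is present.
The match spans [0:2] → '45'.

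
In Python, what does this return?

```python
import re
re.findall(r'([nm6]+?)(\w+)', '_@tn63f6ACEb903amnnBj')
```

[('n', '63f6ACEb903amnnBj')]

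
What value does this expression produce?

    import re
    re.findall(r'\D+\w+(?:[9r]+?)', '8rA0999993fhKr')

Pattern: one or more of a non-digit, then one or more of a word character; then one or more of one of [9r] (lazy) (non-capturing group).
Since nothing is captured, `findall` lists the 1 matched substring directly.

['rA0999993fhKr']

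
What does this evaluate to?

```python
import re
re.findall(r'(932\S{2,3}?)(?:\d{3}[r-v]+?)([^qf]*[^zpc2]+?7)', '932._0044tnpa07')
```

[('932._0', 'npa07')]

Pattern: the literal '932', then 2 to 3 of a non-whitespace character (lazy) (captured); then exactly 3 of a digit, then one or more of a character in [r-v] (lazy) (non-capturing group); then zero or more of any character except [qf], then one or more of any character except [zpc2] (lazy), then the literal '7' (captured).
Walking the string: at [0:15] match '932._0044tnpa07', groups = ('932._0', 'npa07').
Multiple groups make `findall` return tuples — one 2-tuple for the one match.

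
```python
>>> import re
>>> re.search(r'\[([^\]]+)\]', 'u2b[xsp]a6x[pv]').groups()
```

The match spans [3:8] → '[xsp]'.
Captured: group 1 = 'xsp'.

('xsp',)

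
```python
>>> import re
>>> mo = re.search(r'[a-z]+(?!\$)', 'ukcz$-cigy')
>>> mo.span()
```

A negative assertion filters positions out without eating any characters.
Unlike `match`, `search` isn't anchored — it looks for the pattern anywhere in the string.
The match spans [0:3] → 'ukc'.

(0, 3)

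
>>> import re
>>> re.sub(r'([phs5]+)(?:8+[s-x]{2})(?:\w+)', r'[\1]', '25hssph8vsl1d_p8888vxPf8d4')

'2[5hssph]'

The pattern matches one or more of one of [phs5] (captured); then one or more of the literal '8', then exactly 2 of a character in [s-x] (non-capturing group); then one or more of a word character (non-capturing group).
Matches: at [1:26] → '5hssph8vsl1d_p8888vxPf8d4'.
Each match is replaced using the text its own group 1 captured.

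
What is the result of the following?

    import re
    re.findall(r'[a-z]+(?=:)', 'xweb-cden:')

Lookahead/lookbehind check context without consuming it, so the matched span excludes the asserted characters.
Matches: at [5:9] → 'cden'.
`findall` yields the raw match text (1 of them) because the pattern has no groups.

['cden']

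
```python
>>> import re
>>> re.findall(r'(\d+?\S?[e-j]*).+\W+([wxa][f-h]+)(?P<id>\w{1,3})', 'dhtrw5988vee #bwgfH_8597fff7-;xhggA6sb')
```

[('59', 'xhgg', 'A6s')]

With the lazy modifier that quantifier settles for the fewest repetitions that let the rest of the pattern succeed (the atoms after it are unaffected and can still be greedy).
`findall` packs the 3 group values into a tuple for every match.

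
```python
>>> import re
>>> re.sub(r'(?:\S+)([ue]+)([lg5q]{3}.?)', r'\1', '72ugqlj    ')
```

'u    '

Pattern: one or more of a non-whitespace character (non-capturing group); then one or more of one of [ue] (captured); then exactly 3 of one of [lg5q], then optionally any character (captured).
Matches: at [0:7] → '72ugqlj'.
The replacement refers to a captured group, so each match is rewritten using its own captured text.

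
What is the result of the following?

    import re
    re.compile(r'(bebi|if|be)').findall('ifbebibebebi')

['if', 'bebi', 'be', 'bebi']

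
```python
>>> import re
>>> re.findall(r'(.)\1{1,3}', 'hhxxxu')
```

['h', 'x']

`\1` is not a pattern — it's the concrete string captured by group 1, re-applied verbatim.
Because there's exactly one group, `findall` drops the full match and keeps group 1 from each hit.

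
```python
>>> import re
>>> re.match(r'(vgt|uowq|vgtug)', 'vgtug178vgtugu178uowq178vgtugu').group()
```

'vgt'

With `match`, the pattern is implicitly anchored at the beginning.
The match spans [0:3] → 'vgt'.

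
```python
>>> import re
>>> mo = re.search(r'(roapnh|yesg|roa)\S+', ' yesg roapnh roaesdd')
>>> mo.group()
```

'roapnh'

`re.search` tries every starting position until one works.
The match spans [6:12] → 'roapnh'.
Captured: group 1 = 'roa'.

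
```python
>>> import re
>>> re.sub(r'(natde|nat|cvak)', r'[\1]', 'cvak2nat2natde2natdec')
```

The regex engine tests alternatives in the order written; an earlier branch that matches wins even if a later one would match more.
The replacement refers to a captured group, so each match is rewritten using its own captured text.

'[cvak]2[nat]2[natde]2[natde]c'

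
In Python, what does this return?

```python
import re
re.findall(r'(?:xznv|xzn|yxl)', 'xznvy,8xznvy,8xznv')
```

The regex engine tests alternatives in the order written; an earlier branch that matches wins even if a later one would match more.
No capturing groups, so `findall` returns the 3 full match strings.

['xznv', 'xznv', 'xznv']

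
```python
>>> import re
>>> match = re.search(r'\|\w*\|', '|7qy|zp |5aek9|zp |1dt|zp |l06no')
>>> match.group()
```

'|7qy|'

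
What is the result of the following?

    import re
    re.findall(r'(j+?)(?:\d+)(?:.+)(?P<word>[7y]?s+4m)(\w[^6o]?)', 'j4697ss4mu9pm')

[('j', 's4m', 'u9')]

This matches one or more of a literal 'j' (lazy) (captured); then one or more of a digit (non-capturing group); then one or more of any character (non-capturing group); then optionally one of [7y], then one or more of the literal 's', then the literal '4m' (captured as 'word'); then a word character, then optionally any character except [6o] (captured).
Scanning left to right: at [0:11] match 'j4697ss4mu9', groups = ('j', 's4m', 'u9').
Multiple groups make `findall` return tuples — one 3-tuple for the one match.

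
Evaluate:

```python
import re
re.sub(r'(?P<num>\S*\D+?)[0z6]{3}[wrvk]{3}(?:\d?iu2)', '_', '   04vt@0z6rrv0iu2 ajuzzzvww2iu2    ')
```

This matches zero or more of a non-whitespace character, then one or more of a non-digit (lazy) (captured as 'num'); then exactly 3 of one of [0z6], then exactly 3 of one of [wrvk]; then optionally a digit, then the literal 'iu2' (non-capturing group).
Matches: at [3:32] → '04vt@0z6rrv0iu2 ajuzzzvww2iu2'.
Every occurrence is swapped for '_'.

'   _    '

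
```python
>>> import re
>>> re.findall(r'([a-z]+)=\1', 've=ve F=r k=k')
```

['ve', 'k']

`\1` has to match the exact text group 1 already captured.
Matches: at [0:5] match 've=ve', group 1 = 've'; at [10:13] match 'k=k', group 1 = 'k'.
One capturing group, so `findall` returns just the captured substring from each match — 2 in all.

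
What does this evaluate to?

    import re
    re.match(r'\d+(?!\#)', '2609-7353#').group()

'2609'

The negative lookaround is zero-width — it rules out positions where the adjacent text would match, without consuming anything.
`re.match` won't scan ahead — the pattern has to work from the very first character.
The match spans [0:4] → '2609'.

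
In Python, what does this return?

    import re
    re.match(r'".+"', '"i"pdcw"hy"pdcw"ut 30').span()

(0, 16)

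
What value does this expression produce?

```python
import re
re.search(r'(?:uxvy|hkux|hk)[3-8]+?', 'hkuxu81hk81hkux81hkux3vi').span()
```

`re.search` scans for the first position where the pattern succeeds.
The match spans [7:10] → 'hk8'.

(7, 10)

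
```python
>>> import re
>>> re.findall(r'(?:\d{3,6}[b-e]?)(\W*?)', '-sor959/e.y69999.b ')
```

['', '']

The pattern matches 3 to 6 of a digit, then optionally a character in [b-e] (non-capturing group); then zero or more of a non-word character (lazy) (captured).
Lazy quantifiers expand one character at a time until the remainder of the pattern can match.
Matches: at [4:7] match '959', group 1 = ''; at [11:16] match '69999', group 1 = ''.
One capturing group, so `findall` returns just the captured substring from each match — 2 in all.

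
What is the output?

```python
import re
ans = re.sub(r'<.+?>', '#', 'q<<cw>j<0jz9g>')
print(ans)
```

q#j#

Matches: at [1:6] → '<<cw>'; at [7:14] → '<0jz9g>'.
Every occurrence is swapped for '#'.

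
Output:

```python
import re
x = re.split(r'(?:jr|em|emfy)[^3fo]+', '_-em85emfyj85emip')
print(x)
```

Matches to split on: at [2:8] → 'em85em'; at [13:17] → 'emip'.
`split` removes every match and returns the 3 fragments in between.

['_-', 'fyj85', '']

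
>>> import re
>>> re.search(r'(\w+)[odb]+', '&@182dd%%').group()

'182dd'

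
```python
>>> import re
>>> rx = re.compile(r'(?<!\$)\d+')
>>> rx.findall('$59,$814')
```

The negative lookahead/lookbehind blocks any match where the forbidden context is present.
Matches: at [2:3] → '9'; at [6:8] → '14'.
No capturing groups, so `findall` returns the 2 full match strings.

['9', '14']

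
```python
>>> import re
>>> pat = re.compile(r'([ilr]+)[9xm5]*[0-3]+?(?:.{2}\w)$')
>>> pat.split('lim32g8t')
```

['', 'li', '']

Pattern: one or more of one of [ilr] (captured); then zero or more of one of [9xm5], then one or more of a character in [0-3] (lazy); then exactly 2 of any character, then a word character (non-capturing group); then anchored at the end.
Matches to split on: at [0:8] → 'lim32g8t'.
Because the pattern has a capturing group, `split` also inserts each captured text between the pieces.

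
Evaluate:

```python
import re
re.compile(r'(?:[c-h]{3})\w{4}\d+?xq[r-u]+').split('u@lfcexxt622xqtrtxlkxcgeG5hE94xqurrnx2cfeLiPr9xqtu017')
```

['u@l', 'xlkx', 'nx2', '017']

Pattern: exactly 3 of a character in [c-h] (non-capturing group); then exactly 4 of a word character, then one or more of a digit (lazy), then the literal 'xq'; then one or more of a character in [r-u].
Matches to split on: at [3:17] → 'fcexxt622xqtrt'; at [21:35] → 'cgeG5hE94xqurr'; at [38:50] → 'cfeLiPr9xqtu'.
Each match becomes a cut point; 4 segments remain.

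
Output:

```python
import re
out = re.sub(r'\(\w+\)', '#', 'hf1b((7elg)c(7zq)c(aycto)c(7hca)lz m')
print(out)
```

Matches: at [5:11] → '(7elg)'; at [12:17] → '(7zq)'; at [18:25] → '(aycto)'; at [26:32] → '(7hca)'.
Each match is replaced by '#'.

hf1b(#c#c#c#lz m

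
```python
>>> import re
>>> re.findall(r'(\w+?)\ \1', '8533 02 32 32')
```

['32']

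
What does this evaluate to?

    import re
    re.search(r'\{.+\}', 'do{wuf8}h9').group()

`re.search` scans for the first position where the pattern succeeds.
The match spans [2:8] → '{wuf8}'.

'{wuf8}'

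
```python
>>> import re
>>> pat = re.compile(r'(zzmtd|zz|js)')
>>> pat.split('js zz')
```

The group in the pattern means `split` returns the separators' captures alongside the pieces.

['', 'js', ' ', 'zz', '']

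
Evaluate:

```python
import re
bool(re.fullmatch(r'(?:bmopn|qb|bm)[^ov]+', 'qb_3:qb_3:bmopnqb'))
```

`fullmatch` succeeds only if the pattern covers the string from start to end.
Here the string isn't matched end-to-end, so the call returns None, and `bool(None)` is False.

False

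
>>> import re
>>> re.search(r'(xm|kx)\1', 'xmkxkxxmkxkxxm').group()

A backreference is literal: `\1` must see the identical characters the first group matched.
The match spans [2:6] → 'kxkx'.

'kxkx'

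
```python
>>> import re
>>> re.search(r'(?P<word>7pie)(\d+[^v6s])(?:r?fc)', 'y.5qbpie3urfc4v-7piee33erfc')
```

This matches the literal '7p', then the literal 'ie' (captured as 'word'); then one or more of a digit, then any character except [v6s] (captured); then optionally a literal 'r', then the literal 'fc' (non-capturing group).
`re.search` scans for the first position where the pattern succeeds.
Here the pattern never matches, so the call returns None.

None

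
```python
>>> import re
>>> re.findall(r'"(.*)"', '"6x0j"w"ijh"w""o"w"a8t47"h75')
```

['6x0j"w"ijh"w""o"w"a8t47']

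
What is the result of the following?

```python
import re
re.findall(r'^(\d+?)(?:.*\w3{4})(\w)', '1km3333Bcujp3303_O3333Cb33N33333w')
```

[('1', 'w')]

The pattern matches anchored at the start of the string; then one or more of a digit (lazy) (captured); then zero or more of any character, then a word character, then exactly 4 of the literal '3' (non-capturing group); then a word character (captured).
Matches: at [0:33] match '1km3333Bcujp3303_O3333Cb33N33333w', groups = ('1', 'w').
2 groups means the one result is a tuple of 2 captured strings — 1 here.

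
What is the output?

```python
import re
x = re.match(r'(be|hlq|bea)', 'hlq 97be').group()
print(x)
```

hlq

`re.match` won't scan ahead — the pattern has to work from the very first character.
The match spans [0:3] → 'hlq'.
Captured: group 1 = 'hlq'.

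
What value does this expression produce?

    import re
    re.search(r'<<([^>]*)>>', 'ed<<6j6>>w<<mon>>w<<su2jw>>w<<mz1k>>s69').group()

'<<6j6>>'

`re.search` scans for the first position where the pattern succeeds.
The match spans [2:9] → '<<6j6>>'.
Captured: group 1 = '6j6'.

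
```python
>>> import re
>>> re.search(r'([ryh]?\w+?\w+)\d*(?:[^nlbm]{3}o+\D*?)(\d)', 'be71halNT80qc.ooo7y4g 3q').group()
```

Pattern: optionally one of [ryh], then one or more of a word character (lazy), then one or more of a word character (captured); then zero or more of a digit; then exactly 3 of any character except [nlbm], then one or more of a literal 'o', then zero or more of a non-digit (lazy) (non-capturing group); then a digit (captured).
`search` walks the string left to right and returns the first match it finds.
The match spans [0:18] → 'be71halNT80qc.ooo7'.
Captured: group 1 = 'be71halNT80qc', group 2 = '7'.

'be71halNT80qc.ooo7'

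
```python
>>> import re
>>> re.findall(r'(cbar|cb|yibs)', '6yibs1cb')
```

Walking the string: at [1:5] match 'yibs', group 1 = 'yibs'; at [6:8] match 'cb', group 1 = 'cb'.
Because there's exactly one group, `findall` drops the full match and keeps group 1 from each hit.

['yibs', 'cb']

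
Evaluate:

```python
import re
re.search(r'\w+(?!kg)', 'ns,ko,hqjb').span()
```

(0, 2)

The negative lookaround is zero-width — it rules out positions where the adjacent text would match, without consuming anything.
Unlike `match`, `search` isn't anchored — it looks for the pattern anywhere in the string.
The match spans [0:2] → 'ns'.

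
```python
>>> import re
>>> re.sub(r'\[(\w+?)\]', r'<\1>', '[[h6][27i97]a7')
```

'[<h6><27i97>a7'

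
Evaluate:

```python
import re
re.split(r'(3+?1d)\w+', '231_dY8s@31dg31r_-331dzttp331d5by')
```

The group in the pattern means `split` returns the separators' captures alongside the pieces.

['231_dY8s@', '31d', '-', '331d', '']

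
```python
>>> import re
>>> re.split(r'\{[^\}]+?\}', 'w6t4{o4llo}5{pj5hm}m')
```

Matches to split on: at [4:11] → '{o4llo}'; at [12:19] → '{pj5hm}'.
Each match becomes a cut point; 3 segments remain.

['w6t4', '5', 'm']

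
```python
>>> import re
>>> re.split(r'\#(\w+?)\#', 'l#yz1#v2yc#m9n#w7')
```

['l', 'yz1', 'v2yc', 'm9n', 'w7']

Matches to split on: at [1:6] → '#yz1#'; at [10:15] → '#m9n#'.
`re.split` interleaves the captured-group text with the surrounding fragments.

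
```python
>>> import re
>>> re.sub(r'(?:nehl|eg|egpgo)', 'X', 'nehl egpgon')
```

Alternation tries branches left to right and keeps the first one that lets the overall match succeed at that position.
Matches: at [0:4] → 'nehl'; at [5:7] → 'eg'.
`sub` substitutes 'X' at each match site.

'X Xpgon'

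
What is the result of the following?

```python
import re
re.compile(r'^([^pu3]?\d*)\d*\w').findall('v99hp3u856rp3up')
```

['v99']

Pattern: anchored at the start of the string; then optionally any character except [pu3], then zero or more of a digit (captured); then zero or more of a digit, then a word character.
Scanning left to right: at [0:4] match 'v99h', group 1 = 'v99'.
One capturing group, so `findall` returns just the captured substring from the one match — 1 in all.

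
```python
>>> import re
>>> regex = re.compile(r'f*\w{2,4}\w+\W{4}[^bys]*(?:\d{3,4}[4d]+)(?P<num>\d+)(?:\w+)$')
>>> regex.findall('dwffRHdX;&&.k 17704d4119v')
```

This matches zero or more of the literal 'f', then 2 to 4 of a word character; then one or more of a word character, then exactly 4 of a non-word character, then zero or more of any character except [bys]; then 3 to 4 of a digit, then one or more of one of [4d] (non-capturing group); then one or more of a digit (captured as 'num'); then one or more of a word character (non-capturing group); then anchored at the end.
Walking the string: at [0:25] match 'dwffRHdX;&&.k 17704d4119v', group 1 = '119'.
Because there's exactly one group, `findall` drops the full match and keeps group 1 from the one hit.

['119']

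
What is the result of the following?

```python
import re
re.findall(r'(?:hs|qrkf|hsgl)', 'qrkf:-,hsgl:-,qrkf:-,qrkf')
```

Alternation isn't longest-match — the leftmost alternative that fits at this position is chosen.
Walking the string: at [0:4] → 'qrkf'; at [7:9] → 'hs'; at [14:18] → 'qrkf'; at [21:25] → 'qrkf'.
No capturing groups, so `findall` returns the 4 full match strings.

['qrkf', 'hs', 'qrkf', 'qrkf']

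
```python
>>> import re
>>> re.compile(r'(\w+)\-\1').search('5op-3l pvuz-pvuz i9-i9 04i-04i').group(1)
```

'pvuz'

`\1` is not a pattern — it's the concrete string captured by group 1, re-applied verbatim.
`search` walks the string left to right and returns the first match it finds.
The match spans [7:16] → 'pvuz-pvuz'.
Captured: group 1 = 'pvuz'.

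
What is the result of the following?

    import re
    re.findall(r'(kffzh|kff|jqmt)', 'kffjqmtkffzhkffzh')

`|` is ordered: at each position the engine commits to the first alternative that works.
Matches: at [0:3] match 'kff', group 1 = 'kff'; at [3:7] match 'jqmt', group 1 = 'jqmt'; at [7:12] match 'kffzh', group 1 = 'kffzh'; at [12:17] match 'kffzh', group 1 = 'kffzh'.
One capturing group, so `findall` returns just the captured substring from each match — 4 in all.

['kff', 'jqmt', 'kffzh', 'kffzh']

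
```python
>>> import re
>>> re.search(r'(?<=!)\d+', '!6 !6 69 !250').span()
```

(1, 2)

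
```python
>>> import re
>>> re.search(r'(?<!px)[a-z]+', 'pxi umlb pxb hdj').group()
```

'pxi'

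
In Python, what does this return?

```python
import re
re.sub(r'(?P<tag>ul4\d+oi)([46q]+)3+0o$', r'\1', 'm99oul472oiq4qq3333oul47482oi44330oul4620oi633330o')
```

Each match is replaced using the text its own group 1 captured.

'm99oul472oiq4qq3333oul47482oi44330oul4620oi'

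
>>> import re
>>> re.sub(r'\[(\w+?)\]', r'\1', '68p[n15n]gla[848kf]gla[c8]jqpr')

Matches: at [3:9] → '[n15n]'; at [12:19] → '[848kf]'; at [22:26] → '[c8]'.
Each match is replaced using the text its own group 1 captured.

'68pn15ngla848kfglac8jqpr'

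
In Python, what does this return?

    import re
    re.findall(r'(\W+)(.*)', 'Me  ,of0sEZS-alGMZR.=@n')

This matches one or more of a non-word character (captured); then zero or more of any character (captured).
Scanning left to right: at [2:23] match '  ,of0sEZS-alGMZR.=@n', groups = ('  ,', 'of0sEZS-alGMZR.=@n').
Multiple groups make `findall` return tuples — one 2-tuple for the one match.

[('  ,', 'of0sEZS-alGMZR.=@n')]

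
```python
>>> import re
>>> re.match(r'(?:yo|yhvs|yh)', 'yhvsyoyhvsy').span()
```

`re.match` only tries the pattern at the start of the string.
The match spans [0:4] → 'yhvs'.

(0, 4)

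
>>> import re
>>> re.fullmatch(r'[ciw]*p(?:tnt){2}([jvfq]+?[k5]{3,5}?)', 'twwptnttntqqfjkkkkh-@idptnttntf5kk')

None

`re.fullmatch` requires the pattern to consume the entire string.
Here the pattern can't cover the whole string, so the call returns None.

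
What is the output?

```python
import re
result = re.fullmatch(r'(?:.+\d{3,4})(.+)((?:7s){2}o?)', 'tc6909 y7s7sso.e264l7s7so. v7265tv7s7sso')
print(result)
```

`fullmatch` succeeds only if the pattern covers the string from start to end.
Here there's no way to consume every character, so the call returns None.

None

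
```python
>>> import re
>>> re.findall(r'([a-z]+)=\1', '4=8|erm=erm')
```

`\1` is not a pattern — it's the concrete string captured by group 1, re-applied verbatim.
Walking the string: at [4:11] match 'erm=erm', group 1 = 'erm'.
`findall` collects group 1 from the one match (1 total).

['erm']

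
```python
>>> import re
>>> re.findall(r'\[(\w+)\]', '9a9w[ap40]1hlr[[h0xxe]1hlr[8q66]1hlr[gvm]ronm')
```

['ap40', 'h0xxe', '8q66', 'gvm']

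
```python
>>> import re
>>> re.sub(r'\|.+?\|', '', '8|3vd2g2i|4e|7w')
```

'84e|7w'

A `+?`/`*?`/`{m,n}?` starts at its minimum and grows only as far as needed for what follows to match.
Each match is replaced by ''.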